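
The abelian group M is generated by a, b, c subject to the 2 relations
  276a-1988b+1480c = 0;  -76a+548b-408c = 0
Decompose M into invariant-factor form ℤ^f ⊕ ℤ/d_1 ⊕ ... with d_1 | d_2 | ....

Answer: M ≅ ℤ^1 ⊕ ℤ/4 ⊕ ℤ/8

Derivation:
rank_ℚ(R)=2; free=3−2=1
SNF(R) diag = [4, 8] → torsion [4, 8]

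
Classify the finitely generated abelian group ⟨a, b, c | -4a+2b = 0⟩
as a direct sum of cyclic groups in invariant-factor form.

Answer: M ≅ ℤ^2 ⊕ ℤ/2

Derivation:
rank_ℚ(R)=1; free=3−1=2
SNF(R) diag = [2] → torsion [2]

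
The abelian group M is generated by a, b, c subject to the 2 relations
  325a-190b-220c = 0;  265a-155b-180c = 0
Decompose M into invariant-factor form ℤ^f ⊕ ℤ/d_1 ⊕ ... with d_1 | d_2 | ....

rank_ℚ(R)=2; free=3−2=1
SNF(R) diag = [5, 5] → torsion [5, 5]

Answer: M ≅ ℤ^1 ⊕ ℤ/5 ⊕ ℤ/5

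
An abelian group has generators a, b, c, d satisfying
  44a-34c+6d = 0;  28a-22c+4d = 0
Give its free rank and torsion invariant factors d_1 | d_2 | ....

Answer: M ≅ ℤ^2 ⊕ ℤ/2 ⊕ ℤ/2

Derivation:
rank_ℚ(R)=2; free=4−2=2
SNF(R) diag = [2, 2] → torsion [2, 2]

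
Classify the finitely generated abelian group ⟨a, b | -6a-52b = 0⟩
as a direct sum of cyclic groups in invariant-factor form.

rank_ℚ(R)=1; free=2−1=1
SNF(R) diag = [2] → torsion [2]

Answer: M ≅ ℤ^1 ⊕ ℤ/2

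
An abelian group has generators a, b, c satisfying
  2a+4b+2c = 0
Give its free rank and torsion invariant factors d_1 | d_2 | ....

rank_ℚ(R)=1; free=3−1=2
SNF(R) diag = [2] → torsion [2]

Answer: M ≅ ℤ^2 ⊕ ℤ/2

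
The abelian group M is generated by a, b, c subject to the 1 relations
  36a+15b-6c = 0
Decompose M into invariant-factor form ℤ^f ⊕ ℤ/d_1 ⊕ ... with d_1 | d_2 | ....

Answer: M ≅ ℤ^2 ⊕ ℤ/3

Derivation:
rank_ℚ(R)=1; free=3−1=2
SNF(R) diag = [3] → torsion [3]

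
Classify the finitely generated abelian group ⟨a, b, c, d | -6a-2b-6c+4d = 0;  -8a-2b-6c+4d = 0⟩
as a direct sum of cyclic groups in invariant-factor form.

Answer: M ≅ ℤ^2 ⊕ ℤ/2 ⊕ ℤ/2

Derivation:
rank_ℚ(R)=2; free=4−2=2
SNF(R) diag = [2, 2] → torsion [2, 2]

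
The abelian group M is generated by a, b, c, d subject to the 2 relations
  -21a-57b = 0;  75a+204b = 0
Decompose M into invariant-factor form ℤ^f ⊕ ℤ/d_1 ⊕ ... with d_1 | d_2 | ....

rank_ℚ(R)=2; free=4−2=2
SNF(R) diag = [3, 3] → torsion [3, 3]

Answer: M ≅ ℤ^2 ⊕ ℤ/3 ⊕ ℤ/3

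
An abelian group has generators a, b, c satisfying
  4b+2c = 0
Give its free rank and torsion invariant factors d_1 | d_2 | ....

Answer: M ≅ ℤ^2 ⊕ ℤ/2

Derivation:
rank_ℚ(R)=1; free=3−1=2
SNF(R) diag = [2] → torsion [2]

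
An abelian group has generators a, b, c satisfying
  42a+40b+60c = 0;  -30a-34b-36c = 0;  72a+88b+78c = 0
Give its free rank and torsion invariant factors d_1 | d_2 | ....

rank_ℚ(R)=3; free=3−3=0
SNF(R) diag = [2, 6, 6] → torsion [2, 6, 6]

Answer: M ≅ ℤ/2 ⊕ ℤ/6 ⊕ ℤ/6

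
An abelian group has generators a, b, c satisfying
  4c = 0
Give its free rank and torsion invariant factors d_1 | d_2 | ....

rank_ℚ(R)=1; free=3−1=2
SNF(R) diag = [4] → torsion [4]

Answer: M ≅ ℤ^2 ⊕ ℤ/4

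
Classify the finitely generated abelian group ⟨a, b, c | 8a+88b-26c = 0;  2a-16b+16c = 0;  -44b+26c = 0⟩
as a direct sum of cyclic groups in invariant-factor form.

rank_ℚ(R)=3; free=3−3=0
SNF(R) diag = [2, 2, 4] → torsion [2, 2, 4]

Answer: M ≅ ℤ/2 ⊕ ℤ/2 ⊕ ℤ/4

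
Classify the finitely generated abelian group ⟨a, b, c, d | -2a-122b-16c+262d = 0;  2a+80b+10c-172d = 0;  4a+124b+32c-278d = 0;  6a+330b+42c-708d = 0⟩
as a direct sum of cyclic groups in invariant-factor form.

Answer: M ≅ ℤ/2 ⊕ ℤ/6 ⊕ ℤ/6 ⊕ ℤ/6

Derivation:
rank_ℚ(R)=4; free=4−4=0
SNF(R) diag = [2, 6, 6, 6] → torsion [2, 6, 6, 6]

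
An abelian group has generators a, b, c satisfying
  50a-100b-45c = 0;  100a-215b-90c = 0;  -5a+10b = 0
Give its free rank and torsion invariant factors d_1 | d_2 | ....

Answer: M ≅ ℤ/5 ⊕ ℤ/15 ⊕ ℤ/45

Derivation:
rank_ℚ(R)=3; free=3−3=0
SNF(R) diag = [5, 15, 45] → torsion [5, 15, 45]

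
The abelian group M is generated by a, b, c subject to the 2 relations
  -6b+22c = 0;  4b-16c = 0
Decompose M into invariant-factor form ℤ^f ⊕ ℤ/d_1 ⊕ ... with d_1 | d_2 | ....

Answer: M ≅ ℤ^1 ⊕ ℤ/2 ⊕ ℤ/4

Derivation:
rank_ℚ(R)=2; free=3−2=1
SNF(R) diag = [2, 4] → torsion [2, 4]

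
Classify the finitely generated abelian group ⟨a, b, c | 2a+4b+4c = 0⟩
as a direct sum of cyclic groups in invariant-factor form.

rank_ℚ(R)=1; free=3−1=2
SNF(R) diag = [2] → torsion [2]

Answer: M ≅ ℤ^2 ⊕ ℤ/2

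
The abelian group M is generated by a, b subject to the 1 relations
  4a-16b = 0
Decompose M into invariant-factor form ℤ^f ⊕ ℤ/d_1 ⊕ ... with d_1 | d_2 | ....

rank_ℚ(R)=1; free=2−1=1
SNF(R) diag = [4] → torsion [4]

Answer: M ≅ ℤ^1 ⊕ ℤ/4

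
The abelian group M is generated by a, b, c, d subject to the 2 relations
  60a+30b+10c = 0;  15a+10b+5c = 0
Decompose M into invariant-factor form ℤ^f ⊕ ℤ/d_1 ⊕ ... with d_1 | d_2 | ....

Answer: M ≅ ℤ^2 ⊕ ℤ/5 ⊕ ℤ/10

Derivation:
rank_ℚ(R)=2; free=4−2=2
SNF(R) diag = [5, 10] → torsion [5, 10]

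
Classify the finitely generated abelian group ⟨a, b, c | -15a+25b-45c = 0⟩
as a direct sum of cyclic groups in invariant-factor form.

Answer: M ≅ ℤ^2 ⊕ ℤ/5

Derivation:
rank_ℚ(R)=1; free=3−1=2
SNF(R) diag = [5] → torsion [5]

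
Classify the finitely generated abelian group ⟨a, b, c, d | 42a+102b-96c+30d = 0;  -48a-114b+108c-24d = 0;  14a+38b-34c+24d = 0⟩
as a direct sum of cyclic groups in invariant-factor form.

rank_ℚ(R)=3; free=4−3=1
SNF(R) diag = [2, 6, 6] → torsion [2, 6, 6]

Answer: M ≅ ℤ^1 ⊕ ℤ/2 ⊕ ℤ/6 ⊕ ℤ/6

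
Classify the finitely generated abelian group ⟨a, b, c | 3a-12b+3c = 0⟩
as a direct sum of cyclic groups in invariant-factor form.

rank_ℚ(R)=1; free=3−1=2
SNF(R) diag = [3] → torsion [3]

Answer: M ≅ ℤ^2 ⊕ ℤ/3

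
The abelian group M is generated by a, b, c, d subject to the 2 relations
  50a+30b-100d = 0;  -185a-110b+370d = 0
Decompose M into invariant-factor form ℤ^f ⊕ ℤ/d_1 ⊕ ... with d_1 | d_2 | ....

Answer: M ≅ ℤ^2 ⊕ ℤ/5 ⊕ ℤ/10

Derivation:
rank_ℚ(R)=2; free=4−2=2
SNF(R) diag = [5, 10] → torsion [5, 10]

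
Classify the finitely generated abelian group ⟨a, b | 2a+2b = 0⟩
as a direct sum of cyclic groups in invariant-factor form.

Answer: M ≅ ℤ^1 ⊕ ℤ/2

Derivation:
rank_ℚ(R)=1; free=2−1=1
SNF(R) diag = [2] → torsion [2]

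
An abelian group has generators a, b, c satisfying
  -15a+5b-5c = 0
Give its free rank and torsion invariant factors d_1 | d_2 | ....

rank_ℚ(R)=1; free=3−1=2
SNF(R) diag = [5] → torsion [5]

Answer: M ≅ ℤ^2 ⊕ ℤ/5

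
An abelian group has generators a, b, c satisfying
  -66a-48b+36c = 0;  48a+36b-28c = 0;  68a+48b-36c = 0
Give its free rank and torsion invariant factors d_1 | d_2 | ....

Answer: M ≅ ℤ/2 ⊕ ℤ/4 ⊕ ℤ/12

Derivation:
rank_ℚ(R)=3; free=3−3=0
SNF(R) diag = [2, 4, 12] → torsion [2, 4, 12]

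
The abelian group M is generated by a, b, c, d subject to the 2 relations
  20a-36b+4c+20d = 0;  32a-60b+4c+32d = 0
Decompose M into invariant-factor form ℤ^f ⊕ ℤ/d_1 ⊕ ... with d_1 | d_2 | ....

rank_ℚ(R)=2; free=4−2=2
SNF(R) diag = [4, 12] → torsion [4, 12]

Answer: M ≅ ℤ^2 ⊕ ℤ/4 ⊕ ℤ/12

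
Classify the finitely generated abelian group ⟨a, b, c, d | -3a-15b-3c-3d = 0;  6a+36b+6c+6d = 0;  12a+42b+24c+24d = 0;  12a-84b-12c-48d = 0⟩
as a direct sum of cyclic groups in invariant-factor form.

Answer: M ≅ ℤ/3 ⊕ ℤ/6 ⊕ ℤ/12 ⊕ ℤ/36

Derivation:
rank_ℚ(R)=4; free=4−4=0
SNF(R) diag = [3, 6, 12, 36] → torsion [3, 6, 12, 36]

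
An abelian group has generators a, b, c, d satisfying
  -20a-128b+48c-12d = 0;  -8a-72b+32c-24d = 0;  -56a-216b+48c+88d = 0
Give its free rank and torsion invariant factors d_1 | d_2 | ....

Answer: M ≅ ℤ^1 ⊕ ℤ/4 ⊕ ℤ/8 ⊕ ℤ/16

Derivation:
rank_ℚ(R)=3; free=4−3=1
SNF(R) diag = [4, 8, 16] → torsion [4, 8, 16]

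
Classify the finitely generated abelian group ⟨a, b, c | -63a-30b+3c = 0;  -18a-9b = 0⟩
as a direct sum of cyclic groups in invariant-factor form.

rank_ℚ(R)=2; free=3−2=1
SNF(R) diag = [3, 9] → torsion [3, 9]

Answer: M ≅ ℤ^1 ⊕ ℤ/3 ⊕ ℤ/9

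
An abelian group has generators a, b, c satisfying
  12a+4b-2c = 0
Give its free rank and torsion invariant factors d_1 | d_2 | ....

Answer: M ≅ ℤ^2 ⊕ ℤ/2

Derivation:
rank_ℚ(R)=1; free=3−1=2
SNF(R) diag = [2] → torsion [2]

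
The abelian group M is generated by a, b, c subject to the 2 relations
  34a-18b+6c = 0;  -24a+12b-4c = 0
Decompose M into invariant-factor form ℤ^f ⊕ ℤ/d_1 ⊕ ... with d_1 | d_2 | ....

Answer: M ≅ ℤ^1 ⊕ ℤ/2 ⊕ ℤ/4

Derivation:
rank_ℚ(R)=2; free=3−2=1
SNF(R) diag = [2, 4] → torsion [2, 4]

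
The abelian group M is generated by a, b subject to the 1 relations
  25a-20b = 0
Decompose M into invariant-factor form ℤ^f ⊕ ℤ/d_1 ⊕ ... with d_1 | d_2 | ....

rank_ℚ(R)=1; free=2−1=1
SNF(R) diag = [5] → torsion [5]

Answer: M ≅ ℤ^1 ⊕ ℤ/5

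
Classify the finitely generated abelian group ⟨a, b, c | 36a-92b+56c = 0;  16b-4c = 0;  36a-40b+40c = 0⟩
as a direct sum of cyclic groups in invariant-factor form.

rank_ℚ(R)=3; free=3−3=0
SNF(R) diag = [4, 12, 36] → torsion [4, 12, 36]

Answer: M ≅ ℤ/4 ⊕ ℤ/12 ⊕ ℤ/36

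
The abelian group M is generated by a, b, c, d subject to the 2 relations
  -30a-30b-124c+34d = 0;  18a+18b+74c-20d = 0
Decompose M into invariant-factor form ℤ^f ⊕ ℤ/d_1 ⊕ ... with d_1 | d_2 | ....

rank_ℚ(R)=2; free=4−2=2
SNF(R) diag = [2, 6] → torsion [2, 6]

Answer: M ≅ ℤ^2 ⊕ ℤ/2 ⊕ ℤ/6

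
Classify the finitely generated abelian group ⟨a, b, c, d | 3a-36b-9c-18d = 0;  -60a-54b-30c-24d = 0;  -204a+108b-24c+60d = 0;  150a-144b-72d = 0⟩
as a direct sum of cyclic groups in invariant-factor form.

rank_ℚ(R)=4; free=4−4=0
SNF(R) diag = [3, 6, 18, 36] → torsion [3, 6, 18, 36]

Answer: M ≅ ℤ/3 ⊕ ℤ/6 ⊕ ℤ/18 ⊕ ℤ/36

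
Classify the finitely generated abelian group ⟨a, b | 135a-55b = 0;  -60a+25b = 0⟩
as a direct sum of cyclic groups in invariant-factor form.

Answer: M ≅ ℤ/5 ⊕ ℤ/15

Derivation:
rank_ℚ(R)=2; free=2−2=0
SNF(R) diag = [5, 15] → torsion [5, 15]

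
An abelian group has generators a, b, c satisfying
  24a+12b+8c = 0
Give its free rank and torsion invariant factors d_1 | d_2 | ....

Answer: M ≅ ℤ^2 ⊕ ℤ/4

Derivation:
rank_ℚ(R)=1; free=3−1=2
SNF(R) diag = [4] → torsion [4]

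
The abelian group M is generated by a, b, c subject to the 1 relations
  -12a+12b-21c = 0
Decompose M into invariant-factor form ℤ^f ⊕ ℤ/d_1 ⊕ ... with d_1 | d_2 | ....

rank_ℚ(R)=1; free=3−1=2
SNF(R) diag = [3] → torsion [3]

Answer: M ≅ ℤ^2 ⊕ ℤ/3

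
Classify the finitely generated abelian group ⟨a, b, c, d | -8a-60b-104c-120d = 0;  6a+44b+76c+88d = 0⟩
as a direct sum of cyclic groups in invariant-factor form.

Answer: M ≅ ℤ^2 ⊕ ℤ/2 ⊕ ℤ/4

Derivation:
rank_ℚ(R)=2; free=4−2=2
SNF(R) diag = [2, 4] → torsion [2, 4]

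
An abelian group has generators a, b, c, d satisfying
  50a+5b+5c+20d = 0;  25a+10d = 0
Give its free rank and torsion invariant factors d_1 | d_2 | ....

Answer: M ≅ ℤ^2 ⊕ ℤ/5 ⊕ ℤ/5

Derivation:
rank_ℚ(R)=2; free=4−2=2
SNF(R) diag = [5, 5] → torsion [5, 5]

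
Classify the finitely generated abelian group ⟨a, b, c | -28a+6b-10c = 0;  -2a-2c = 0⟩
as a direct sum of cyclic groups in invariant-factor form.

Answer: M ≅ ℤ^1 ⊕ ℤ/2 ⊕ ℤ/6

Derivation:
rank_ℚ(R)=2; free=3−2=1
SNF(R) diag = [2, 6] → torsion [2, 6]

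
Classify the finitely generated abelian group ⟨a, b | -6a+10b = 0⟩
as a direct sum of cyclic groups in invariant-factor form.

rank_ℚ(R)=1; free=2−1=1
SNF(R) diag = [2] → torsion [2]

Answer: M ≅ ℤ^1 ⊕ ℤ/2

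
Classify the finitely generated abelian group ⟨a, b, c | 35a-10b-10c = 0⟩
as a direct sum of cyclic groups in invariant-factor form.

Answer: M ≅ ℤ^2 ⊕ ℤ/5

Derivation:
rank_ℚ(R)=1; free=3−1=2
SNF(R) diag = [5] → torsion [5]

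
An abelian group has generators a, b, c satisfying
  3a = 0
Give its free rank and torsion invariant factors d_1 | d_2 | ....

Answer: M ≅ ℤ^2 ⊕ ℤ/3

Derivation:
rank_ℚ(R)=1; free=3−1=2
SNF(R) diag = [3] → torsion [3]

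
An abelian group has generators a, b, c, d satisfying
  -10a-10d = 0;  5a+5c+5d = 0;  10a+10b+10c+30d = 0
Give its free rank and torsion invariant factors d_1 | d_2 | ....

Answer: M ≅ ℤ^1 ⊕ ℤ/5 ⊕ ℤ/10 ⊕ ℤ/10

Derivation:
rank_ℚ(R)=3; free=4−3=1
SNF(R) diag = [5, 10, 10] → torsion [5, 10, 10]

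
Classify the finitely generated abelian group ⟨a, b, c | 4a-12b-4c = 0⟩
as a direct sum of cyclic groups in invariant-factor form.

Answer: M ≅ ℤ^2 ⊕ ℤ/4

Derivation:
rank_ℚ(R)=1; free=3−1=2
SNF(R) diag = [4] → torsion [4]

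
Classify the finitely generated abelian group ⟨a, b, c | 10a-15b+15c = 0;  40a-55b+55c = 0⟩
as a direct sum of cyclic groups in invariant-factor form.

rank_ℚ(R)=2; free=3−2=1
SNF(R) diag = [5, 10] → torsion [5, 10]

Answer: M ≅ ℤ^1 ⊕ ℤ/5 ⊕ ℤ/10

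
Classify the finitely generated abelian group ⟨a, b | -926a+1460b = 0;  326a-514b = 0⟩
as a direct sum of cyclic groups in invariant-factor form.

rank_ℚ(R)=2; free=2−2=0
SNF(R) diag = [2, 2] → torsion [2, 2]

Answer: M ≅ ℤ/2 ⊕ ℤ/2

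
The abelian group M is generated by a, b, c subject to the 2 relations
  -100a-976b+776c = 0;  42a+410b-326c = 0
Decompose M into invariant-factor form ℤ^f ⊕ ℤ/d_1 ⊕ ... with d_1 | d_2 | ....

Answer: M ≅ ℤ^1 ⊕ ℤ/2 ⊕ ℤ/4

Derivation:
rank_ℚ(R)=2; free=3−2=1
SNF(R) diag = [2, 4] → torsion [2, 4]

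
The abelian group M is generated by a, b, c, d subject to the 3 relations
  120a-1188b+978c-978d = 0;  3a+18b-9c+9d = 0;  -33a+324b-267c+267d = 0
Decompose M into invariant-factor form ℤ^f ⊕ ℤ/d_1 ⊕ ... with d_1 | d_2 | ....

Answer: M ≅ ℤ^1 ⊕ ℤ/3 ⊕ ℤ/6 ⊕ ℤ/18

Derivation:
rank_ℚ(R)=3; free=4−3=1
SNF(R) diag = [3, 6, 18] → torsion [3, 6, 18]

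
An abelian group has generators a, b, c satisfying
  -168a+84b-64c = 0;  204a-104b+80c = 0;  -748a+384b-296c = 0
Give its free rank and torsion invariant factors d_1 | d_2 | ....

rank_ℚ(R)=3; free=3−3=0
SNF(R) diag = [4, 4, 8] → torsion [4, 4, 8]

Answer: M ≅ ℤ/4 ⊕ ℤ/4 ⊕ ℤ/8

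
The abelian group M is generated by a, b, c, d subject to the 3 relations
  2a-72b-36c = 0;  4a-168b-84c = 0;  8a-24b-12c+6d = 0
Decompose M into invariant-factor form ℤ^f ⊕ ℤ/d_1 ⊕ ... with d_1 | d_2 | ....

rank_ℚ(R)=3; free=4−3=1
SNF(R) diag = [2, 6, 12] → torsion [2, 6, 12]

Answer: M ≅ ℤ^1 ⊕ ℤ/2 ⊕ ℤ/6 ⊕ ℤ/12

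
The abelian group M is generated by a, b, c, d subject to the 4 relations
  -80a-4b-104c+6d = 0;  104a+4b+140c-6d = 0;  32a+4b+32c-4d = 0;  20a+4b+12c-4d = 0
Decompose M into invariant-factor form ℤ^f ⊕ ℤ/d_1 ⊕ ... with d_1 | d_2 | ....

rank_ℚ(R)=4; free=4−4=0
SNF(R) diag = [2, 4, 4, 12] → torsion [2, 4, 4, 12]

Answer: M ≅ ℤ/2 ⊕ ℤ/4 ⊕ ℤ/4 ⊕ ℤ/12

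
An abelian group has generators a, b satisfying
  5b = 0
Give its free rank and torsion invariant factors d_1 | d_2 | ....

Answer: M ≅ ℤ^1 ⊕ ℤ/5

Derivation:
rank_ℚ(R)=1; free=2−1=1
SNF(R) diag = [5] → torsion [5]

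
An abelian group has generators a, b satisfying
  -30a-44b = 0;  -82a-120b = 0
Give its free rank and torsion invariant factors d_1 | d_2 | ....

rank_ℚ(R)=2; free=2−2=0
SNF(R) diag = [2, 4] → torsion [2, 4]

Answer: M ≅ ℤ/2 ⊕ ℤ/4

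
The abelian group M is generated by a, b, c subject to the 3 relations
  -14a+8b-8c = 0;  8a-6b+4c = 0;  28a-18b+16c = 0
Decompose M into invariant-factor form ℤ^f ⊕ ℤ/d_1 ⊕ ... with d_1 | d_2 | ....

rank_ℚ(R)=3; free=3−3=0
SNF(R) diag = [2, 2, 4] → torsion [2, 2, 4]

Answer: M ≅ ℤ/2 ⊕ ℤ/2 ⊕ ℤ/4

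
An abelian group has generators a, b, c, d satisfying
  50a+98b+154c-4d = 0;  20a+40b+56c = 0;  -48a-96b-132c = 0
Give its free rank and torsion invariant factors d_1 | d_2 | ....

rank_ℚ(R)=3; free=4−3=1
SNF(R) diag = [2, 4, 12] → torsion [2, 4, 12]

Answer: M ≅ ℤ^1 ⊕ ℤ/2 ⊕ ℤ/4 ⊕ ℤ/12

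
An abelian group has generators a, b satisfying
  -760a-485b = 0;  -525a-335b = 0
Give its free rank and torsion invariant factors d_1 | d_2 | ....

Answer: M ≅ ℤ/5 ⊕ ℤ/5

Derivation:
rank_ℚ(R)=2; free=2−2=0
SNF(R) diag = [5, 5] → torsion [5, 5]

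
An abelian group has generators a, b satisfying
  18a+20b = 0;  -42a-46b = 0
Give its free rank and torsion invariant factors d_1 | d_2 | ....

rank_ℚ(R)=2; free=2−2=0
SNF(R) diag = [2, 6] → torsion [2, 6]

Answer: M ≅ ℤ/2 ⊕ ℤ/6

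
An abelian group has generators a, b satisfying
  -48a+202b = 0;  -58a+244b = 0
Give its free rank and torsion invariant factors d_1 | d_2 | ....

Answer: M ≅ ℤ/2 ⊕ ℤ/2

Derivation:
rank_ℚ(R)=2; free=2−2=0
SNF(R) diag = [2, 2] → torsion [2, 2]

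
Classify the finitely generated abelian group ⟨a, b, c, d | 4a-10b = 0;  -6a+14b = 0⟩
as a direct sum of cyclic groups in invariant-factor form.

rank_ℚ(R)=2; free=4−2=2
SNF(R) diag = [2, 2] → torsion [2, 2]

Answer: M ≅ ℤ^2 ⊕ ℤ/2 ⊕ ℤ/2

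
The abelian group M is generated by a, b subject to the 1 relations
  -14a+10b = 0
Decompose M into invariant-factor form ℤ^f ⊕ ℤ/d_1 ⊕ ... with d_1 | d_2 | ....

Answer: M ≅ ℤ^1 ⊕ ℤ/2

Derivation:
rank_ℚ(R)=1; free=2−1=1
SNF(R) diag = [2] → torsion [2]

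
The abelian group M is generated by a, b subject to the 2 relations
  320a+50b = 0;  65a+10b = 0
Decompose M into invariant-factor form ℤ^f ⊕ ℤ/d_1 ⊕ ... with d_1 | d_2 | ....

rank_ℚ(R)=2; free=2−2=0
SNF(R) diag = [5, 10] → torsion [5, 10]

Answer: M ≅ ℤ/5 ⊕ ℤ/10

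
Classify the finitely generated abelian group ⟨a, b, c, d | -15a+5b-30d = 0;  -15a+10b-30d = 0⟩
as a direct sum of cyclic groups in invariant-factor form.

rank_ℚ(R)=2; free=4−2=2
SNF(R) diag = [5, 15] → torsion [5, 15]

Answer: M ≅ ℤ^2 ⊕ ℤ/5 ⊕ ℤ/15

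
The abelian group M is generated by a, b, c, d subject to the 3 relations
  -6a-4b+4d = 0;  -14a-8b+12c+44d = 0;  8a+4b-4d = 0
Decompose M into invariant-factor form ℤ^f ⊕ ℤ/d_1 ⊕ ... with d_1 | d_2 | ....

rank_ℚ(R)=3; free=4−3=1
SNF(R) diag = [2, 4, 12] → torsion [2, 4, 12]

Answer: M ≅ ℤ^1 ⊕ ℤ/2 ⊕ ℤ/4 ⊕ ℤ/12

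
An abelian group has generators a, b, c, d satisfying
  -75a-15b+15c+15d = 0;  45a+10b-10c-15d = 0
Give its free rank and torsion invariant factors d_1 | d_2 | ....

Answer: M ≅ ℤ^2 ⊕ ℤ/5 ⊕ ℤ/15

Derivation:
rank_ℚ(R)=2; free=4−2=2
SNF(R) diag = [5, 15] → torsion [5, 15]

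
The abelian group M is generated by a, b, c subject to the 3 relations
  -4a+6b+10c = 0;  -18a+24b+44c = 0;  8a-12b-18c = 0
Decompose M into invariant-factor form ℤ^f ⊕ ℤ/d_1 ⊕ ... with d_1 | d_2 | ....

rank_ℚ(R)=3; free=3−3=0
SNF(R) diag = [2, 2, 6] → torsion [2, 2, 6]

Answer: M ≅ ℤ/2 ⊕ ℤ/2 ⊕ ℤ/6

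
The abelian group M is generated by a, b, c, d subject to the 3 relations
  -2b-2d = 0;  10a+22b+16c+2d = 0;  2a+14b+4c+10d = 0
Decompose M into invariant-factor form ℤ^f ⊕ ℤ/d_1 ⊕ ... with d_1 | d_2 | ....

rank_ℚ(R)=3; free=4−3=1
SNF(R) diag = [2, 2, 4] → torsion [2, 2, 4]

Answer: M ≅ ℤ^1 ⊕ ℤ/2 ⊕ ℤ/2 ⊕ ℤ/4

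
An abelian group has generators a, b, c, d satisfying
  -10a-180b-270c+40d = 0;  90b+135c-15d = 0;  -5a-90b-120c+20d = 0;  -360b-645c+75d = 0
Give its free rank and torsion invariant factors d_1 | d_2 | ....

rank_ℚ(R)=4; free=4−4=0
SNF(R) diag = [5, 15, 30, 90] → torsion [5, 15, 30, 90]

Answer: M ≅ ℤ/5 ⊕ ℤ/15 ⊕ ℤ/30 ⊕ ℤ/90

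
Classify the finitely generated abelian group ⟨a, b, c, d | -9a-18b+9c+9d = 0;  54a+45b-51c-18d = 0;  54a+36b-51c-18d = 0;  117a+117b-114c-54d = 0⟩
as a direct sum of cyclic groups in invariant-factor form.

rank_ℚ(R)=4; free=4−4=0
SNF(R) diag = [3, 9, 9, 27] → torsion [3, 9, 9, 27]

Answer: M ≅ ℤ/3 ⊕ ℤ/9 ⊕ ℤ/9 ⊕ ℤ/27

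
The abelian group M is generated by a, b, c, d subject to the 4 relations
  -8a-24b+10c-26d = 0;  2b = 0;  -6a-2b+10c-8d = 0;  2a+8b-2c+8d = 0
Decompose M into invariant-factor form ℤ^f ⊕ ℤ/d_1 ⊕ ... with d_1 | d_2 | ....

Answer: M ≅ ℤ/2 ⊕ ℤ/2 ⊕ ℤ/2 ⊕ ℤ/4

Derivation:
rank_ℚ(R)=4; free=4−4=0
SNF(R) diag = [2, 2, 2, 4] → torsion [2, 2, 2, 4]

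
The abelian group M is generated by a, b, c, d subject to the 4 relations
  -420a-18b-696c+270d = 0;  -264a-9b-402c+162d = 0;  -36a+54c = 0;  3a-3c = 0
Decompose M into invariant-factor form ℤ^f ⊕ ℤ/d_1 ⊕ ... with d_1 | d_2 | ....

Answer: M ≅ ℤ/3 ⊕ ℤ/9 ⊕ ℤ/18 ⊕ ℤ/54

Derivation:
rank_ℚ(R)=4; free=4−4=0
SNF(R) diag = [3, 9, 18, 54] → torsion [3, 9, 18, 54]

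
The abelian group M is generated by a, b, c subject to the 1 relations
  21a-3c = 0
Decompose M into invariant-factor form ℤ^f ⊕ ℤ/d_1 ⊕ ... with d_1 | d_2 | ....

rank_ℚ(R)=1; free=3−1=2
SNF(R) diag = [3] → torsion [3]

Answer: M ≅ ℤ^2 ⊕ ℤ/3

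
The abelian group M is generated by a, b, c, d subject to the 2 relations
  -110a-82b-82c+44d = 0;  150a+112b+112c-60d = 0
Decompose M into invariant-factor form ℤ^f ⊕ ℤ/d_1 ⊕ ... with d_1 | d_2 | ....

Answer: M ≅ ℤ^2 ⊕ ℤ/2 ⊕ ℤ/2

Derivation:
rank_ℚ(R)=2; free=4−2=2
SNF(R) diag = [2, 2] → torsion [2, 2]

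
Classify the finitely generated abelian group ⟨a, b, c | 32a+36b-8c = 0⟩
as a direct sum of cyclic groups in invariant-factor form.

Answer: M ≅ ℤ^2 ⊕ ℤ/4

Derivation:
rank_ℚ(R)=1; free=3−1=2
SNF(R) diag = [4] → torsion [4]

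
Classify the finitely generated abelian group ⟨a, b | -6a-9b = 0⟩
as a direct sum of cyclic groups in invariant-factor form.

Answer: M ≅ ℤ^1 ⊕ ℤ/3

Derivation:
rank_ℚ(R)=1; free=2−1=1
SNF(R) diag = [3] → torsion [3]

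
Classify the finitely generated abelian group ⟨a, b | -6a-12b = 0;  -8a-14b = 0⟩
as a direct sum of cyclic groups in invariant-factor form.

rank_ℚ(R)=2; free=2−2=0
SNF(R) diag = [2, 6] → torsion [2, 6]

Answer: M ≅ ℤ/2 ⊕ ℤ/6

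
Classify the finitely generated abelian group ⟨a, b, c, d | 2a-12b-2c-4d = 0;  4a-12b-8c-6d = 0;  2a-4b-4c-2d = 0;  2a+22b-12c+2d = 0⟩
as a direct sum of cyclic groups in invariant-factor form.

rank_ℚ(R)=4; free=4−4=0
SNF(R) diag = [2, 2, 2, 2] → torsion [2, 2, 2, 2]

Answer: M ≅ ℤ/2 ⊕ ℤ/2 ⊕ ℤ/2 ⊕ ℤ/2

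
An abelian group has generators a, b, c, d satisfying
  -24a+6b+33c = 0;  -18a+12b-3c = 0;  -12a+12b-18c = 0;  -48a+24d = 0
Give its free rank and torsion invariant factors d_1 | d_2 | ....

rank_ℚ(R)=4; free=4−4=0
SNF(R) diag = [3, 6, 12, 24] → torsion [3, 6, 12, 24]

Answer: M ≅ ℤ/3 ⊕ ℤ/6 ⊕ ℤ/12 ⊕ ℤ/24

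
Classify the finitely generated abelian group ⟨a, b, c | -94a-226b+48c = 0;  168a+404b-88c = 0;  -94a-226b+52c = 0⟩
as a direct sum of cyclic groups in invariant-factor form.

Answer: M ≅ ℤ/2 ⊕ ℤ/4 ⊕ ℤ/4

Derivation:
rank_ℚ(R)=3; free=3−3=0
SNF(R) diag = [2, 4, 4] → torsion [2, 4, 4]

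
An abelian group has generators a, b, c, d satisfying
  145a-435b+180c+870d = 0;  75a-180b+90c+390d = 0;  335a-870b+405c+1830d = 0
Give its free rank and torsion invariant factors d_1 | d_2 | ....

rank_ℚ(R)=3; free=4−3=1
SNF(R) diag = [5, 15, 45] → torsion [5, 15, 45]

Answer: M ≅ ℤ^1 ⊕ ℤ/5 ⊕ ℤ/15 ⊕ ℤ/45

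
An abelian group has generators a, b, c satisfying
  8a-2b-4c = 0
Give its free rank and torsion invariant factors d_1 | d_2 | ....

Answer: M ≅ ℤ^2 ⊕ ℤ/2

Derivation:
rank_ℚ(R)=1; free=3−1=2
SNF(R) diag = [2] → torsion [2]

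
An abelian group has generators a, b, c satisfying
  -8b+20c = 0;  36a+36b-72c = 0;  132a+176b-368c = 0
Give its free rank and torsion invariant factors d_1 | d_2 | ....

rank_ℚ(R)=3; free=3−3=0
SNF(R) diag = [4, 12, 36] → torsion [4, 12, 36]

Answer: M ≅ ℤ/4 ⊕ ℤ/12 ⊕ ℤ/36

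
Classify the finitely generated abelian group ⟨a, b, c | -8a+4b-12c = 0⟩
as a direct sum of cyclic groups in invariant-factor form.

rank_ℚ(R)=1; free=3−1=2
SNF(R) diag = [4] → torsion [4]

Answer: M ≅ ℤ^2 ⊕ ℤ/4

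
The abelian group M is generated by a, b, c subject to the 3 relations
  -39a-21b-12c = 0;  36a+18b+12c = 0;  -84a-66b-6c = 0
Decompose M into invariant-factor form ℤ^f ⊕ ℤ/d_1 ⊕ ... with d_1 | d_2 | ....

Answer: M ≅ ℤ/3 ⊕ ℤ/6 ⊕ ℤ/18

Derivation:
rank_ℚ(R)=3; free=3−3=0
SNF(R) diag = [3, 6, 18] → torsion [3, 6, 18]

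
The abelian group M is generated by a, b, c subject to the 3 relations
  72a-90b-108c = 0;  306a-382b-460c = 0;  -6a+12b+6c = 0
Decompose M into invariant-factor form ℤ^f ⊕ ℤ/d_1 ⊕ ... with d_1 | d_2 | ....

rank_ℚ(R)=3; free=3−3=0
SNF(R) diag = [2, 6, 18] → torsion [2, 6, 18]

Answer: M ≅ ℤ/2 ⊕ ℤ/6 ⊕ ℤ/18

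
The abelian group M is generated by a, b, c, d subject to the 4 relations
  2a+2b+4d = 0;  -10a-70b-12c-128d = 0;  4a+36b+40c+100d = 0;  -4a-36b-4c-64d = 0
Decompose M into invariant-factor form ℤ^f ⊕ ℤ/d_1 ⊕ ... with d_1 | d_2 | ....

rank_ℚ(R)=4; free=4−4=0
SNF(R) diag = [2, 4, 12, 36] → torsion [2, 4, 12, 36]

Answer: M ≅ ℤ/2 ⊕ ℤ/4 ⊕ ℤ/12 ⊕ ℤ/36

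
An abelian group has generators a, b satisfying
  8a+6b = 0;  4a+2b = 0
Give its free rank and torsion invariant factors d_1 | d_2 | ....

rank_ℚ(R)=2; free=2−2=0
SNF(R) diag = [2, 4] → torsion [2, 4]

Answer: M ≅ ℤ/2 ⊕ ℤ/4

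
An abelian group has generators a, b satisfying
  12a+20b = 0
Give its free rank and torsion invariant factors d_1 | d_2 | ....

Answer: M ≅ ℤ^1 ⊕ ℤ/4

Derivation:
rank_ℚ(R)=1; free=2−1=1
SNF(R) diag = [4] → torsion [4]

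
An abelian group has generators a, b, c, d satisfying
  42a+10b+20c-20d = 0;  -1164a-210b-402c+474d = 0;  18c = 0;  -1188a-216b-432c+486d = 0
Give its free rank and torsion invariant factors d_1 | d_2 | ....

Answer: M ≅ ℤ/2 ⊕ ℤ/6 ⊕ ℤ/18 ⊕ ℤ/54

Derivation:
rank_ℚ(R)=4; free=4−4=0
SNF(R) diag = [2, 6, 18, 54] → torsion [2, 6, 18, 54]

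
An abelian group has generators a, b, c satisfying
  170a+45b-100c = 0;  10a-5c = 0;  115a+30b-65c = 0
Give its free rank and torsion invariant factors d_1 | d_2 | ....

Answer: M ≅ ℤ/5 ⊕ ℤ/15 ⊕ ℤ/15

Derivation:
rank_ℚ(R)=3; free=3−3=0
SNF(R) diag = [5, 15, 15] → torsion [5, 15, 15]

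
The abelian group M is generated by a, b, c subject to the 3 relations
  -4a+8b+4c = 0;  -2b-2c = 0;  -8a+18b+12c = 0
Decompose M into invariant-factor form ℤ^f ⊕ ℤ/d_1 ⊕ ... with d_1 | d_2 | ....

rank_ℚ(R)=3; free=3−3=0
SNF(R) diag = [2, 2, 4] → torsion [2, 2, 4]

Answer: M ≅ ℤ/2 ⊕ ℤ/2 ⊕ ℤ/4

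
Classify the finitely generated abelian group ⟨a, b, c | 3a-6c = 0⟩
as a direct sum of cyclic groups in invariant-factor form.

Answer: M ≅ ℤ^2 ⊕ ℤ/3

Derivation:
rank_ℚ(R)=1; free=3−1=2
SNF(R) diag = [3] → torsion [3]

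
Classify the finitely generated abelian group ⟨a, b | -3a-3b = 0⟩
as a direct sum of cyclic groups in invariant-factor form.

Answer: M ≅ ℤ^1 ⊕ ℤ/3

Derivation:
rank_ℚ(R)=1; free=2−1=1
SNF(R) diag = [3] → torsion [3]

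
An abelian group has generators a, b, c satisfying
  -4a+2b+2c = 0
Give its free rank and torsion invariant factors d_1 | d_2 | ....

rank_ℚ(R)=1; free=3−1=2
SNF(R) diag = [2] → torsion [2]

Answer: M ≅ ℤ^2 ⊕ ℤ/2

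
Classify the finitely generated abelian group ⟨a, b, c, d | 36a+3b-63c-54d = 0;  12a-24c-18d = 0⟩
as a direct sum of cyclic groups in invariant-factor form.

Answer: M ≅ ℤ^2 ⊕ ℤ/3 ⊕ ℤ/6

Derivation:
rank_ℚ(R)=2; free=4−2=2
SNF(R) diag = [3, 6] → torsion [3, 6]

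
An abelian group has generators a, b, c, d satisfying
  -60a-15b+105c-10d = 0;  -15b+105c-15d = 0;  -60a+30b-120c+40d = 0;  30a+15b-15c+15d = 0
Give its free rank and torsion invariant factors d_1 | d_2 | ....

rank_ℚ(R)=4; free=4−4=0
SNF(R) diag = [5, 15, 30, 90] → torsion [5, 15, 30, 90]

Answer: M ≅ ℤ/5 ⊕ ℤ/15 ⊕ ℤ/30 ⊕ ℤ/90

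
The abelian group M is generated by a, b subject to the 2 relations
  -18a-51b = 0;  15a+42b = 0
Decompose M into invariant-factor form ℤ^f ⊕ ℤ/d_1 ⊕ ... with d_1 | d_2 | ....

rank_ℚ(R)=2; free=2−2=0
SNF(R) diag = [3, 3] → torsion [3, 3]

Answer: M ≅ ℤ/3 ⊕ ℤ/3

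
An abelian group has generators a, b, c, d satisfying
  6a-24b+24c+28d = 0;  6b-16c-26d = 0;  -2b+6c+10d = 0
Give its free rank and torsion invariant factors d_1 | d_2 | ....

rank_ℚ(R)=3; free=4−3=1
SNF(R) diag = [2, 2, 2] → torsion [2, 2, 2]

Answer: M ≅ ℤ^1 ⊕ ℤ/2 ⊕ ℤ/2 ⊕ ℤ/2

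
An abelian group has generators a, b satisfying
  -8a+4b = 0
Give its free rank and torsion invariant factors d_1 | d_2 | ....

Answer: M ≅ ℤ^1 ⊕ ℤ/4

Derivation:
rank_ℚ(R)=1; free=2−1=1
SNF(R) diag = [4] → torsion [4]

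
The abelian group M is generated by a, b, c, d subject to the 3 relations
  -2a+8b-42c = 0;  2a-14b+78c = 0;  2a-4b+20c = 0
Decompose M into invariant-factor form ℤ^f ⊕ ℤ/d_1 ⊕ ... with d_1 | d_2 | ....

Answer: M ≅ ℤ^1 ⊕ ℤ/2 ⊕ ℤ/2 ⊕ ℤ/6

Derivation:
rank_ℚ(R)=3; free=4−3=1
SNF(R) diag = [2, 2, 6] → torsion [2, 2, 6]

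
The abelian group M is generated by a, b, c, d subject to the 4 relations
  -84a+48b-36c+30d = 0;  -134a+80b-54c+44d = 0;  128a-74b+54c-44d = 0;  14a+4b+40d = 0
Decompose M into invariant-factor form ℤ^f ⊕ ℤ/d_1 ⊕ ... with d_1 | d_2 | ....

rank_ℚ(R)=4; free=4−4=0
SNF(R) diag = [2, 6, 18, 18] → torsion [2, 6, 18, 18]

Answer: M ≅ ℤ/2 ⊕ ℤ/6 ⊕ ℤ/18 ⊕ ℤ/18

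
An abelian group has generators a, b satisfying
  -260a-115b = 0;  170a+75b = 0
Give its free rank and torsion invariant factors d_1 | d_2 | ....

Answer: M ≅ ℤ/5 ⊕ ℤ/10

Derivation:
rank_ℚ(R)=2; free=2−2=0
SNF(R) diag = [5, 10] → torsion [5, 10]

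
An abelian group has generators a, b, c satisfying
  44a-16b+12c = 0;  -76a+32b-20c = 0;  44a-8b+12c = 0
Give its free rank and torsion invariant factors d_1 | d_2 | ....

rank_ℚ(R)=3; free=3−3=0
SNF(R) diag = [4, 8, 8] → torsion [4, 8, 8]

Answer: M ≅ ℤ/4 ⊕ ℤ/8 ⊕ ℤ/8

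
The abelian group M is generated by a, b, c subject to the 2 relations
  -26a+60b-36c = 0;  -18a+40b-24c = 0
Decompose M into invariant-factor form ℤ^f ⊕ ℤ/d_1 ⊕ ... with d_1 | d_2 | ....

Answer: M ≅ ℤ^1 ⊕ ℤ/2 ⊕ ℤ/4

Derivation:
rank_ℚ(R)=2; free=3−2=1
SNF(R) diag = [2, 4] → torsion [2, 4]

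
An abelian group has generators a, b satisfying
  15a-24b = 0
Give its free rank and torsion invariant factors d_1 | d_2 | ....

rank_ℚ(R)=1; free=2−1=1
SNF(R) diag = [3] → torsion [3]

Answer: M ≅ ℤ^1 ⊕ ℤ/3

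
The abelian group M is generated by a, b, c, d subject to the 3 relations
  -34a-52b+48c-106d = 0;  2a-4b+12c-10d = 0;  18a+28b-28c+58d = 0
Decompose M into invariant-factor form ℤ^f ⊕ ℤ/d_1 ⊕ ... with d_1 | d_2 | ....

rank_ℚ(R)=3; free=4−3=1
SNF(R) diag = [2, 4, 12] → torsion [2, 4, 12]

Answer: M ≅ ℤ^1 ⊕ ℤ/2 ⊕ ℤ/4 ⊕ ℤ/12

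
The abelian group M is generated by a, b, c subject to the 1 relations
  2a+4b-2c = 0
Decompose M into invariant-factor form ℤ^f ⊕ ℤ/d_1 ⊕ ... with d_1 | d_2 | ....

rank_ℚ(R)=1; free=3−1=2
SNF(R) diag = [2] → torsion [2]

Answer: M ≅ ℤ^2 ⊕ ℤ/2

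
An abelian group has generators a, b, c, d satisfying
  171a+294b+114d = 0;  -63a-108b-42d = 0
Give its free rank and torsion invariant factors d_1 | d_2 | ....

Answer: M ≅ ℤ^2 ⊕ ℤ/3 ⊕ ℤ/6

Derivation:
rank_ℚ(R)=2; free=4−2=2
SNF(R) diag = [3, 6] → torsion [3, 6]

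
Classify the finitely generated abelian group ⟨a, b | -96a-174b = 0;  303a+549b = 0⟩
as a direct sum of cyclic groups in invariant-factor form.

rank_ℚ(R)=2; free=2−2=0
SNF(R) diag = [3, 6] → torsion [3, 6]

Answer: M ≅ ℤ/3 ⊕ ℤ/6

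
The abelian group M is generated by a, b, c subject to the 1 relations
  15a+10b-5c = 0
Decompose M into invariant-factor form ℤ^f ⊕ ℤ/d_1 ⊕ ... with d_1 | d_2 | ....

rank_ℚ(R)=1; free=3−1=2
SNF(R) diag = [5] → torsion [5]

Answer: M ≅ ℤ^2 ⊕ ℤ/5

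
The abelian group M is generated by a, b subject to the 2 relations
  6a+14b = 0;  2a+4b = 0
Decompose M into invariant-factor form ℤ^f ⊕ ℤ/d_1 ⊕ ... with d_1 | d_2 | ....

rank_ℚ(R)=2; free=2−2=0
SNF(R) diag = [2, 2] → torsion [2, 2]

Answer: M ≅ ℤ/2 ⊕ ℤ/2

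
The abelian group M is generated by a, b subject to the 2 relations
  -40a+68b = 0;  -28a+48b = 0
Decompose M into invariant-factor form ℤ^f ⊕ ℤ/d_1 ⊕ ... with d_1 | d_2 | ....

Answer: M ≅ ℤ/4 ⊕ ℤ/4

Derivation:
rank_ℚ(R)=2; free=2−2=0
SNF(R) diag = [4, 4] → torsion [4, 4]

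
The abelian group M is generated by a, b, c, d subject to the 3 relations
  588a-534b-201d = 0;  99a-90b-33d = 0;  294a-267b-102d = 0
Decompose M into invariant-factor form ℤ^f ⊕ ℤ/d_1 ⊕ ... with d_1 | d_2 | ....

Answer: M ≅ ℤ^1 ⊕ ℤ/3 ⊕ ℤ/3 ⊕ ℤ/9

Derivation:
rank_ℚ(R)=3; free=4−3=1
SNF(R) diag = [3, 3, 9] → torsion [3, 3, 9]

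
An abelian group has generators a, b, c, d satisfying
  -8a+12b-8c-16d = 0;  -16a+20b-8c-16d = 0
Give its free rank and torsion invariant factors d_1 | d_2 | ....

rank_ℚ(R)=2; free=4−2=2
SNF(R) diag = [4, 8] → torsion [4, 8]

Answer: M ≅ ℤ^2 ⊕ ℤ/4 ⊕ ℤ/8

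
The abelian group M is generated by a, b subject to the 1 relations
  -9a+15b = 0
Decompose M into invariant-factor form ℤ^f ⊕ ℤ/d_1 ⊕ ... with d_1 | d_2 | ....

rank_ℚ(R)=1; free=2−1=1
SNF(R) diag = [3] → torsion [3]

Answer: M ≅ ℤ^1 ⊕ ℤ/3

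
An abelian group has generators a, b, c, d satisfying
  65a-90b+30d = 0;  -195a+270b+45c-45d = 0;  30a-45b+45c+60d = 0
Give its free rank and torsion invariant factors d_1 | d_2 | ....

rank_ℚ(R)=3; free=4−3=1
SNF(R) diag = [5, 15, 45] → torsion [5, 15, 45]

Answer: M ≅ ℤ^1 ⊕ ℤ/5 ⊕ ℤ/15 ⊕ ℤ/45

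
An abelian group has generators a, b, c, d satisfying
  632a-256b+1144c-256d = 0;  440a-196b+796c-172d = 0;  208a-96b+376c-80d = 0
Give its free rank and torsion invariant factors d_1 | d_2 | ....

rank_ℚ(R)=3; free=4−3=1
SNF(R) diag = [4, 8, 24] → torsion [4, 8, 24]

Answer: M ≅ ℤ^1 ⊕ ℤ/4 ⊕ ℤ/8 ⊕ ℤ/24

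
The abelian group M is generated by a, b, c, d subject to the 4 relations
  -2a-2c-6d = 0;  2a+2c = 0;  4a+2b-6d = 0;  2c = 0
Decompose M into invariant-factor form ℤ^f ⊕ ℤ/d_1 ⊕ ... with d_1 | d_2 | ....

Answer: M ≅ ℤ/2 ⊕ ℤ/2 ⊕ ℤ/2 ⊕ ℤ/6

Derivation:
rank_ℚ(R)=4; free=4−4=0
SNF(R) diag = [2, 2, 2, 6] → torsion [2, 2, 2, 6]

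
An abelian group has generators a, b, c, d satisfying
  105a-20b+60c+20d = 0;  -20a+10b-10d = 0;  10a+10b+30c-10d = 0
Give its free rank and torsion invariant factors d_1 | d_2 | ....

rank_ℚ(R)=3; free=4−3=1
SNF(R) diag = [5, 10, 30] → torsion [5, 10, 30]

Answer: M ≅ ℤ^1 ⊕ ℤ/5 ⊕ ℤ/10 ⊕ ℤ/30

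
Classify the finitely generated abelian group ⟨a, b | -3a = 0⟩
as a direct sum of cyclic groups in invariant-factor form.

rank_ℚ(R)=1; free=2−1=1
SNF(R) diag = [3] → torsion [3]

Answer: M ≅ ℤ^1 ⊕ ℤ/3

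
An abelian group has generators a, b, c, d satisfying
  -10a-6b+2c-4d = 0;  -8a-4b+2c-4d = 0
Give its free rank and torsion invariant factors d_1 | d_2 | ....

Answer: M ≅ ℤ^2 ⊕ ℤ/2 ⊕ ℤ/2

Derivation:
rank_ℚ(R)=2; free=4−2=2
SNF(R) diag = [2, 2] → torsion [2, 2]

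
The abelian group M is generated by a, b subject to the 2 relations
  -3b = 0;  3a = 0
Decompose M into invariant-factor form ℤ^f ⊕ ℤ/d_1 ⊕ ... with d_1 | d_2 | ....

rank_ℚ(R)=2; free=2−2=0
SNF(R) diag = [3, 3] → torsion [3, 3]

Answer: M ≅ ℤ/3 ⊕ ℤ/3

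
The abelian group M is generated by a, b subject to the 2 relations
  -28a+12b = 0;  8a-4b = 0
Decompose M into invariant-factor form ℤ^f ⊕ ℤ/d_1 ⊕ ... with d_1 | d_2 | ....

rank_ℚ(R)=2; free=2−2=0
SNF(R) diag = [4, 4] → torsion [4, 4]

Answer: M ≅ ℤ/4 ⊕ ℤ/4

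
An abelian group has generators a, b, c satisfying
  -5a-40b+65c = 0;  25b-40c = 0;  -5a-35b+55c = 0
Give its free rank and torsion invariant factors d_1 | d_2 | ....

rank_ℚ(R)=3; free=3−3=0
SNF(R) diag = [5, 5, 10] → torsion [5, 5, 10]

Answer: M ≅ ℤ/5 ⊕ ℤ/5 ⊕ ℤ/10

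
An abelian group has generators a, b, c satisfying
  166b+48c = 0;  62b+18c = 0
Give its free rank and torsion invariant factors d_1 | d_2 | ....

rank_ℚ(R)=2; free=3−2=1
SNF(R) diag = [2, 6] → torsion [2, 6]

Answer: M ≅ ℤ^1 ⊕ ℤ/2 ⊕ ℤ/6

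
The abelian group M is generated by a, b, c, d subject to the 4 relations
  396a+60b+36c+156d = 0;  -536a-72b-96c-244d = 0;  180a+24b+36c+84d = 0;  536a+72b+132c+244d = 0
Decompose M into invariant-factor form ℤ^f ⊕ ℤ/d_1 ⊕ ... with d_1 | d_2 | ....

rank_ℚ(R)=4; free=4−4=0
SNF(R) diag = [4, 12, 36, 108] → torsion [4, 12, 36, 108]

Answer: M ≅ ℤ/4 ⊕ ℤ/12 ⊕ ℤ/36 ⊕ ℤ/108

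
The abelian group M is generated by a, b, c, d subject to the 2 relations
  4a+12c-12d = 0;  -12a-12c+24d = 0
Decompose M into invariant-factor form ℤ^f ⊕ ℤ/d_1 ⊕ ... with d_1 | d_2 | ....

rank_ℚ(R)=2; free=4−2=2
SNF(R) diag = [4, 12] → torsion [4, 12]

Answer: M ≅ ℤ^2 ⊕ ℤ/4 ⊕ ℤ/12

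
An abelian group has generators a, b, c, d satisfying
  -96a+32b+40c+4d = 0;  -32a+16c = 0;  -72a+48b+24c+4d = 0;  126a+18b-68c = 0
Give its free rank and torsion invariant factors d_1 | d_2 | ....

rank_ℚ(R)=4; free=4−4=0
SNF(R) diag = [2, 4, 8, 16] → torsion [2, 4, 8, 16]

Answer: M ≅ ℤ/2 ⊕ ℤ/4 ⊕ ℤ/8 ⊕ ℤ/16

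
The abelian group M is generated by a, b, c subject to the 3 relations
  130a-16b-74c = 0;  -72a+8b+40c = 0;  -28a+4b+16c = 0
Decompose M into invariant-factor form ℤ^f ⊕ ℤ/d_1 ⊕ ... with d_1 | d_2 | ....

Answer: M ≅ ℤ/2 ⊕ ℤ/4 ⊕ ℤ/8

Derivation:
rank_ℚ(R)=3; free=3−3=0
SNF(R) diag = [2, 4, 8] → torsion [2, 4, 8]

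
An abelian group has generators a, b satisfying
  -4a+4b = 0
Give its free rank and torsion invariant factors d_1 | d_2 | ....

Answer: M ≅ ℤ^1 ⊕ ℤ/4

Derivation:
rank_ℚ(R)=1; free=2−1=1
SNF(R) diag = [4] → torsion [4]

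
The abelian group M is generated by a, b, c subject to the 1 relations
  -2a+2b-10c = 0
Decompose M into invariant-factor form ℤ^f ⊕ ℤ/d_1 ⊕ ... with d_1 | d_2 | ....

Answer: M ≅ ℤ^2 ⊕ ℤ/2

Derivation:
rank_ℚ(R)=1; free=3−1=2
SNF(R) diag = [2] → torsion [2]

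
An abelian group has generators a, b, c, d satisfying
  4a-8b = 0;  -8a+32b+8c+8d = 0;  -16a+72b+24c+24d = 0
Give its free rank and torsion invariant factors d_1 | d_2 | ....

Answer: M ≅ ℤ^1 ⊕ ℤ/4 ⊕ ℤ/8 ⊕ ℤ/8

Derivation:
rank_ℚ(R)=3; free=4−3=1
SNF(R) diag = [4, 8, 8] → torsion [4, 8, 8]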